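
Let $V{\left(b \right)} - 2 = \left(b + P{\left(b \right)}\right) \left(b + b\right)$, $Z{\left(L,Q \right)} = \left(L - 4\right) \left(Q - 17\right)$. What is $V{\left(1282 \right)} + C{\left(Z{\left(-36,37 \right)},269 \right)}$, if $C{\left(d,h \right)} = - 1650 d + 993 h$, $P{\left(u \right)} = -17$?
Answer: $4830579$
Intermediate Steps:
$Z{\left(L,Q \right)} = \left(-17 + Q\right) \left(-4 + L\right)$ ($Z{\left(L,Q \right)} = \left(-4 + L\right) \left(-17 + Q\right) = \left(-17 + Q\right) \left(-4 + L\right)$)
$V{\left(b \right)} = 2 + 2 b \left(-17 + b\right)$ ($V{\left(b \right)} = 2 + \left(b - 17\right) \left(b + b\right) = 2 + \left(-17 + b\right) 2 b = 2 + 2 b \left(-17 + b\right)$)
$V{\left(1282 \right)} + C{\left(Z{\left(-36,37 \right)},269 \right)} = \left(2 - 43588 + 2 \cdot 1282^{2}\right) - \left(-267117 + 1650 \left(68 - -612 - 148 - 1332\right)\right) = \left(2 - 43588 + 2 \cdot 1643524\right) - \left(-267117 + 1650 \left(68 + 612 - 148 - 1332\right)\right) = \left(2 - 43588 + 3287048\right) + \left(\left(-1650\right) \left(-800\right) + 267117\right) = 3243462 + \left(1320000 + 267117\right) = 3243462 + 1587117 = 4830579$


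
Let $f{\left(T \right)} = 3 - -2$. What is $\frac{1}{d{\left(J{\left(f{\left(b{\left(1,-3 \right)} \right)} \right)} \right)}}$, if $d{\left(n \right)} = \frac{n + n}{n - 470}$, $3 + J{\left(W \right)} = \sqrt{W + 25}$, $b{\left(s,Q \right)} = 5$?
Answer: $- \frac{463}{14} - \frac{235 \sqrt{30}}{21} \approx -94.364$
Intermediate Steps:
$f{\left(T \right)} = 5$ ($f{\left(T \right)} = 3 + 2 = 5$)
$J{\left(W \right)} = -3 + \sqrt{25 + W}$ ($J{\left(W \right)} = -3 + \sqrt{W + 25} = -3 + \sqrt{25 + W}$)
$d{\left(n \right)} = \frac{2 n}{-470 + n}$
$\frac{1}{d{\left(J{\left(f{\left(b{\left(1,-3 \right)} \right)} \right)} \right)}} = \frac{1}{2 \left(-3 + \sqrt{25 + 5}\right) \frac{1}{-470 - \left(3 - \sqrt{25 + 5}\right)}} = \frac{1}{2 \left(-3 + \sqrt{30}\right) \frac{1}{-470 - \left(3 - \sqrt{30}\right)}} = \frac{1}{2 \left(-3 + \sqrt{30}\right) \frac{1}{-473 + \sqrt{30}}} = \frac{1}{2 \frac{1}{-473 + \sqrt{30}} \left(-3 + \sqrt{30}\right)} = \frac{-473 + \sqrt{30}}{2 \left(-3 + \sqrt{30}\right)}$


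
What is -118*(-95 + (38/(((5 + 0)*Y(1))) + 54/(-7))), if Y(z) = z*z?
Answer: 392822/35 ≈ 11223.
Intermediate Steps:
Y(z) = z²
-118*(-95 + (38/(((5 + 0)*Y(1))) + 54/(-7))) = -118*(-95 + (38/(((5 + 0)*1²)) + 54/(-7))) = -118*(-95 + (38/((5*1)) + 54*(-⅐))) = -118*(-95 + (38/5 - 54/7)) = -118*(-95 - 4/35) = -118*(-3329/35) = 392822/35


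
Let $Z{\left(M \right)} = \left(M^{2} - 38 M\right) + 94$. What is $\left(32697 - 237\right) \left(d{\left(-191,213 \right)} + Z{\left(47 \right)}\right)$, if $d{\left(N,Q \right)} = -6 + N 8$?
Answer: $-33011820$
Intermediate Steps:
$d{\left(N,Q \right)} = -6 + 8 N$
$Z{\left(M \right)} = 94 + M^{2} - 38 M$
$\left(32697 - 237\right) \left(d{\left(-191,213 \right)} + Z{\left(47 \right)}\right) = \left(32697 - 237\right) \left(\left(-6 + 8 \left(-191\right)\right) + \left(94 + 47^{2} - 1786\right)\right) = 32460 \left(\left(-6 - 1528\right) + \left(94 + 2209 - 1786\right)\right) = 32460 \left(-1534 + 517\right) = 32460 \left(-1017\right) = -33011820$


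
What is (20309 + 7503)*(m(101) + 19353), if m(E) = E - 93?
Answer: 538468132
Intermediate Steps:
m(E) = -93 + E
(20309 + 7503)*(m(101) + 19353) = (20309 + 7503)*((-93 + 101) + 19353) = 27812*(8 + 19353) = 27812*19361 = 538468132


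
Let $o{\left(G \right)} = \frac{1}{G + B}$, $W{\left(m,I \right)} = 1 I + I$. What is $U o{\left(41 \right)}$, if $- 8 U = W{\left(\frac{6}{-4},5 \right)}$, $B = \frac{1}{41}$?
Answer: $- \frac{205}{6728} \approx -0.03047$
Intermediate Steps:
$W{\left(m,I \right)} = 2 I$ ($W{\left(m,I \right)} = I + I = 2 I$)
$B = \frac{1}{41} \approx 0.02439$
$o{\left(G \right)} = \frac{1}{\frac{1}{41} + G}$ ($o{\left(G \right)} = \frac{1}{G + \frac{1}{41}} = \frac{1}{\frac{1}{41} + G}$)
$U = - \frac{5}{4}$ ($U = - \frac{2 \cdot 5}{8} = \left(- \frac{1}{8}\right) 10 = - \frac{5}{4} \approx -1.25$)
$U o{\left(41 \right)} = - \frac{5 \frac{41}{1 + 41 \cdot 41}}{4} = - \frac{5 \frac{41}{1 + 1681}}{4} = - \frac{5 \cdot \frac{41}{1682}}{4} = - \frac{5 \cdot 41 \cdot \frac{1}{1682}}{4} = \left(- \frac{5}{4}\right) \frac{41}{1682} = - \frac{205}{6728}$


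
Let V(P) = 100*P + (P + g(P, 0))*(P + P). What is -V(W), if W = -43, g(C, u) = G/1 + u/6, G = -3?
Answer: 344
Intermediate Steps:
g(C, u) = -3 + u/6 (g(C, u) = -3/1 + u/6 = -3*1 + u*(⅙) = -3 + u/6)
V(P) = 100*P + 2*P*(-3 + P) (V(P) = 100*P + (P + (-3 + (⅙)*0))*(P + P) = 100*P + (P + (-3 + 0))*(2*P) = 100*P + (P - 3)*(2*P) = 100*P + (-3 + P)*(2*P) = 100*P + 2*P*(-3 + P))
-V(W) = -2*(-43)*(47 - 43) = -2*(-43)*4 = -1*(-344) = 344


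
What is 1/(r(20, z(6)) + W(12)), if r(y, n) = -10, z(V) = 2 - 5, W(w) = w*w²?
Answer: 1/1718 ≈ 0.00058207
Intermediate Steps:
W(w) = w³
z(V) = -3
1/(r(20, z(6)) + W(12)) = 1/(-10 + 12³) = 1/(-10 + 1728) = 1/1718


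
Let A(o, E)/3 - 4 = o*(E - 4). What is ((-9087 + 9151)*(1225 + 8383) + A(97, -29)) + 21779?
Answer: 627100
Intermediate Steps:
A(o, E) = 12 + 3*o*(-4 + E) (A(o, E) = 12 + 3*(o*(E - 4)) = 12 + 3*(o*(-4 + E)) = 12 + 3*o*(-4 + E))
((-9087 + 9151)*(1225 + 8383) + A(97, -29)) + 21779 = ((-9087 + 9151)*(1225 + 8383) + (12 - 12*97 + 3*(-29)*97)) + 21779 = (64*9608 + (12 - 1164 - 8439)) + 21779 = (614912 - 9591) + 21779 = 605321 + 21779 = 627100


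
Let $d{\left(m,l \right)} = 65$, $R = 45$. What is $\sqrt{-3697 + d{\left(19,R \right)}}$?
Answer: $4 i \sqrt{227} \approx 60.266 i$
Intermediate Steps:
$\sqrt{-3697 + d{\left(19,R \right)}} = \sqrt{-3697 + 65} = \sqrt{-3632} = 4 i \sqrt{227}$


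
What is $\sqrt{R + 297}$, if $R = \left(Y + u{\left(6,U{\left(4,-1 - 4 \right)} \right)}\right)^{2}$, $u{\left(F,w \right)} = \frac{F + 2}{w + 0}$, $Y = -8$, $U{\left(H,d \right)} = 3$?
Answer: $\frac{\sqrt{2929}}{3} \approx 18.04$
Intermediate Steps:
$u{\left(F,w \right)} = \frac{2 + F}{w}$
$R = \frac{256}{9}$ ($R = \left(-8 + \frac{2 + 6}{3}\right)^{2} = \left(-8 + \frac{1}{3} \cdot 8\right)^{2} = \left(-8 + \frac{8}{3}\right)^{2} = \left(- \frac{16}{3}\right)^{2} = \frac{256}{9} \approx 28.444$)
$\sqrt{R + 297} = \sqrt{\frac{256}{9} + 297} = \sqrt{\frac{2929}{9}} = \frac{\sqrt{2929}}{3}$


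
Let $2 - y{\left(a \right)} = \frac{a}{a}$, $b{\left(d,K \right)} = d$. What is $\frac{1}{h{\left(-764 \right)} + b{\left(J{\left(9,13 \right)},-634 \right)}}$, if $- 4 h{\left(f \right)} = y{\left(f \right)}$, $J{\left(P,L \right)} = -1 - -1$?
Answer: $-4$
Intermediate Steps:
$J{\left(P,L \right)} = 0$ ($J{\left(P,L \right)} = -1 + 1 = 0$)
$y{\left(a \right)} = 1$ ($y{\left(a \right)} = 2 - \frac{a}{a} = 2 - 1 = 1$)
$h{\left(f \right)} = - \frac{1}{4}$ ($h{\left(f \right)} = \left(- \frac{1}{4}\right) 1 = - \frac{1}{4}$)
$\frac{1}{h{\left(-764 \right)} + b{\left(J{\left(9,13 \right)},-634 \right)}} = \frac{1}{- \frac{1}{4} + 0} = \frac{1}{- \frac{1}{4}} = -4$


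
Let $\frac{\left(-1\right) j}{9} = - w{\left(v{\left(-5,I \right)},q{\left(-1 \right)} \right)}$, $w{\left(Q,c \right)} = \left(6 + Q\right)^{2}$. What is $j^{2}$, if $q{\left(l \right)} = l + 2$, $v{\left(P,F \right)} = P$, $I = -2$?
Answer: $81$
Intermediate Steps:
$q{\left(l \right)} = 2 + l$
$j = 9$ ($j = - 9 \left(- \left(6 - 5\right)^{2}\right) = - 9 \left(- 1^{2}\right) = - 9 \left(\left(-1\right) 1\right) = \left(-9\right) \left(-1\right) = 9$)
$j^{2} = 9^{2} = 81$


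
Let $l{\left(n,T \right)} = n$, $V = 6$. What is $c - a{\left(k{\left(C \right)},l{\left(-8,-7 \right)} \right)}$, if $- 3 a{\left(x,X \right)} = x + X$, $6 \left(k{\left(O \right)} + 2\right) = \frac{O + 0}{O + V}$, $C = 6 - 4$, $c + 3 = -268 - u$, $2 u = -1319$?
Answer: $\frac{27733}{72} \approx 385.18$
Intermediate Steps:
$u = - \frac{1319}{2}$ ($u = \frac{1}{2} \left(-1319\right) = - \frac{1319}{2} \approx -659.5$)
$c = \frac{777}{2}$ ($c = -3 - - \frac{783}{2} = -3 + \left(-268 + \frac{1319}{2}\right) = -3 + \frac{783}{2} = \frac{777}{2} \approx 388.5$)
$C = 2$ ($C = 6 - 4 = 2$)
$k{\left(O \right)} = -2 + \frac{O}{6 \left(6 + O\right)}$ ($k{\left(O \right)} = -2 + \frac{\left(O + 0\right) \frac{1}{O + 6}}{6} = -2 + \frac{O \frac{1}{6 + O}}{6} = -2 + \frac{O}{6 \left(6 + O\right)}$)
$a{\left(x,X \right)} = - \frac{X}{3} - \frac{x}{3}$ ($a{\left(x,X \right)} = - \frac{x + X}{3} = - \frac{X + x}{3} = - \frac{X}{3} - \frac{x}{3}$)
$c - a{\left(k{\left(C \right)},l{\left(-8,-7 \right)} \right)} = \frac{777}{2} - \left(\left(- \frac{1}{3}\right) \left(-8\right) - \frac{\frac{1}{6} \frac{1}{6 + 2} \left(-72 - 22\right)}{3}\right) = \frac{777}{2} - \left(\frac{8}{3} - \frac{\frac{1}{6} \cdot \frac{1}{8} \left(-72 - 22\right)}{3}\right) = \frac{777}{2} - \left(\frac{8}{3} - \frac{\frac{1}{6} \cdot \frac{1}{8} \left(-94\right)}{3}\right) = \frac{777}{2} - \left(\frac{8}{3} - - \frac{47}{72}\right) = \frac{777}{2} - \left(\frac{8}{3} + \frac{47}{72}\right) = \frac{777}{2} - \frac{239}{72} = \frac{27733}{72}$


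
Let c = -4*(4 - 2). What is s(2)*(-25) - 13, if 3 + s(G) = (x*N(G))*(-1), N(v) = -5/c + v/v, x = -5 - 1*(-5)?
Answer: 62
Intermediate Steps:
c = -8 (c = -4*2 = -8)
x = 0 (x = -5 + 5 = 0)
N(v) = 13/8 (N(v) = -5/(-8) + v/v = -5*(-⅛) + 1 = 5/8 + 1 = 13/8)
s(G) = -3 (s(G) = -3 + (0*(13/8))*(-1) = -3 + 0*(-1) = -3 + 0 = -3)
s(2)*(-25) - 13 = -3*(-25) - 13 = 75 - 13 = 62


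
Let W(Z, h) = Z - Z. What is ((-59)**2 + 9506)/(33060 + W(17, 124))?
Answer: 4329/11020 ≈ 0.39283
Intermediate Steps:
W(Z, h) = 0
((-59)**2 + 9506)/(33060 + W(17, 124)) = ((-59)**2 + 9506)/(33060 + 0) = (3481 + 9506)/33060 = 12987*(1/33060) = 4329/11020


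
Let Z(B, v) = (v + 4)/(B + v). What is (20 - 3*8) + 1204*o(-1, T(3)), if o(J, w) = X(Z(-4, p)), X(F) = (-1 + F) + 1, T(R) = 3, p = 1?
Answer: -6032/3 ≈ -2010.7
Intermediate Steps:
Z(B, v) = (4 + v)/(B + v)
X(F) = F
o(J, w) = -5/3 (o(J, w) = (4 + 1)/(-4 + 1) = 5/(-3) = -⅓*5 = -5/3)
(20 - 3*8) + 1204*o(-1, T(3)) = (20 - 3*8) + 1204*(-5/3) = (20 - 24) - 6020/3 = -4 - 6020/3 = -6032/3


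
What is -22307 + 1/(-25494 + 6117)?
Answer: -432242740/19377 ≈ -22307.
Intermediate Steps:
-22307 + 1/(-25494 + 6117) = -22307 + 1/(-19377) = -22307 - 1/19377 = -432242740/19377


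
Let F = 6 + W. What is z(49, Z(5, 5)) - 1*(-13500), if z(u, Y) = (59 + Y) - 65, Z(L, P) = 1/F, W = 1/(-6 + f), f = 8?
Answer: 175424/13 ≈ 13494.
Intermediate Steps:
W = ½ (W = 1/(-6 + 8) = 1/2 = ½ ≈ 0.50000)
F = 13/2 (F = 6 + ½ = 13/2 ≈ 6.5000)
Z(L, P) = 2/13 (Z(L, P) = 1/(13/2) = 2/13)
z(u, Y) = -6 + Y
z(49, Z(5, 5)) - 1*(-13500) = (-6 + 2/13) - 1*(-13500) = -76/13 + 13500 = 175424/13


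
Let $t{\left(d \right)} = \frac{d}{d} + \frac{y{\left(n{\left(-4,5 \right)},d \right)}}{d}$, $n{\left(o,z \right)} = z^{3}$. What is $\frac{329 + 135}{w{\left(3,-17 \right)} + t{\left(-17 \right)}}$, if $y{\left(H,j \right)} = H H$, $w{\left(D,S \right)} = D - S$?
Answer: $- \frac{1972}{3817} \approx -0.51664$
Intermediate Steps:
$y{\left(H,j \right)} = H^{2}$
$t{\left(d \right)} = 1 + \frac{15625}{d}$ ($t{\left(d \right)} = \frac{d}{d} + \frac{\left(5^{3}\right)^{2}}{d} = 1 + \frac{125^{2}}{d} = 1 + \frac{15625}{d}$)
$\frac{329 + 135}{w{\left(3,-17 \right)} + t{\left(-17 \right)}} = \frac{329 + 135}{\left(3 - -17\right) + \frac{15625 - 17}{-17}} = \frac{464}{\left(3 + 17\right) - \frac{15608}{17}} = \frac{464}{20 - \frac{15608}{17}} = \frac{464}{- \frac{15268}{17}} = 464 \left(- \frac{17}{15268}\right) = - \frac{1972}{3817}$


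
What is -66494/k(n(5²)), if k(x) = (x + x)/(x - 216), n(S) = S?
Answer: 6350177/25 ≈ 2.5401e+5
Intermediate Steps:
k(x) = 2*x/(-216 + x) (k(x) = (2*x)/(-216 + x) = 2*x/(-216 + x))
-66494/k(n(5²)) = -66494/(2*5²/(-216 + 5²)) = -66494/(2*25/(-216 + 25)) = -66494/(2*25/(-191)) = -66494/(2*25*(-1/191)) = -66494/(-50/191) = -66494*(-191/50) = 6350177/25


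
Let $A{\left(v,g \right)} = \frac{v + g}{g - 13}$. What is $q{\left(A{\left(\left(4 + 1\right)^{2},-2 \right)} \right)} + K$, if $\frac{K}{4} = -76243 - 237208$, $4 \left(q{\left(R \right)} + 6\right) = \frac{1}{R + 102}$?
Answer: $- \frac{7557966665}{6028} \approx -1.2538 \cdot 10^{6}$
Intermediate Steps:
$A{\left(v,g \right)} = \frac{g + v}{-13 + g}$
$q{\left(R \right)} = -6 + \frac{1}{4 \left(102 + R\right)}$ ($q{\left(R \right)} = -6 + \frac{1}{4 \left(R + 102\right)} = -6 + \frac{1}{4 \left(102 + R\right)}$)
$K = -1253804$ ($K = 4 \left(-76243 - 237208\right) = 4 \left(-313451\right) = -1253804$)
$q{\left(A{\left(\left(4 + 1\right)^{2},-2 \right)} \right)} + K = \frac{-2447 - 24 \frac{-2 + \left(4 + 1\right)^{2}}{-13 - 2}}{4 \left(102 + \frac{-2 + \left(4 + 1\right)^{2}}{-13 - 2}\right)} - 1253804 = \frac{-2447 - 24 \frac{-2 + 5^{2}}{-15}}{4 \left(102 + \frac{-2 + 5^{2}}{-15}\right)} - 1253804 = \frac{-2447 - 24 \left(- \frac{-2 + 25}{15}\right)}{4 \left(102 - \frac{-2 + 25}{15}\right)} - 1253804 = \frac{-2447 - 24 \left(\left(- \frac{1}{15}\right) 23\right)}{4 \left(102 - \frac{23}{15}\right)} - 1253804 = \frac{-2447 - - \frac{184}{5}}{4 \left(102 - \frac{23}{15}\right)} - 1253804 = \frac{-2447 + \frac{184}{5}}{4 \cdot \frac{1507}{15}} - 1253804 = \frac{1}{4} \cdot \frac{15}{1507} \left(- \frac{12051}{5}\right) - 1253804 = - \frac{36153}{6028} - 1253804 = - \frac{7557966665}{6028}$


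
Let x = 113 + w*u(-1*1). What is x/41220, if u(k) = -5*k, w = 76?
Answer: 493/41220 ≈ 0.011960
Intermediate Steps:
x = 493 (x = 113 + 76*(-(-5)) = 113 + 76*(-5*(-1)) = 113 + 76*5 = 113 + 380 = 493)
x/41220 = 493/41220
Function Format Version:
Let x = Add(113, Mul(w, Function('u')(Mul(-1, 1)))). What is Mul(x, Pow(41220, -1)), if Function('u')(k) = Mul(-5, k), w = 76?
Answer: Rational(493, 41220) ≈ 0.011960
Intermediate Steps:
x = 493 (x = Add(113, Mul(76, Mul(-5, Mul(-1, 1)))) = Add(113, Mul(76, Mul(-5, -1))) = Add(113, Mul(76, 5)) = Add(113, 380) = 493)
Mul(x, Pow(41220, -1)) = Mul(493, Pow(41220, -1)) = Mul(493, Rational(1, 41220)) = Rational(493, 41220)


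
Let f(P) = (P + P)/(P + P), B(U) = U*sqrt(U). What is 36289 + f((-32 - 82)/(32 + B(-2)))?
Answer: 36290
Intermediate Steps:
B(U) = U**(3/2)
f(P) = 1 (f(P) = (2*P)/((2*P)) = (2*P)*(1/(2*P)) = 1)
36289 + f((-32 - 82)/(32 + B(-2))) = 36289 + 1 = 36290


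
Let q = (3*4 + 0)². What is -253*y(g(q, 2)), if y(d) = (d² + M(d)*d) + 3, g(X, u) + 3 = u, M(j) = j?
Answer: -1265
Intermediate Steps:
q = 144 (q = (12 + 0)² = 12² = 144)
g(X, u) = -3 + u
y(d) = 3 + 2*d² (y(d) = (d² + d*d) + 3 = (d² + d²) + 3 = 2*d² + 3 = 3 + 2*d²)
-253*y(g(q, 2)) = -253*(3 + 2*(-3 + 2)²) = -253*(3 + 2*(-1)²) = -253*(3 + 2*1) = -253*(3 + 2) = -253*5 = -1265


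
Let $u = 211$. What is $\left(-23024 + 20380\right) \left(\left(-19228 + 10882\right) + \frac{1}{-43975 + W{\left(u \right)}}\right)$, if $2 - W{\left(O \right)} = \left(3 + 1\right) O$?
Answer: $\frac{988968853852}{44817} \approx 2.2067 \cdot 10^{7}$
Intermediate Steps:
$W{\left(O \right)} = 2 - 4 O$ ($W{\left(O \right)} = 2 - \left(3 + 1\right) O = 2 - 4 O$)
$\left(-23024 + 20380\right) \left(\left(-19228 + 10882\right) + \frac{1}{-43975 + W{\left(u \right)}}\right) = \left(-23024 + 20380\right) \left(\left(-19228 + 10882\right) + \frac{1}{-43975 + \left(2 - 844\right)}\right) = - 2644 \left(-8346 + \frac{1}{-43975 + \left(2 - 844\right)}\right) = - 2644 \left(-8346 + \frac{1}{-43975 - 842}\right) = - 2644 \left(-8346 + \frac{1}{-44817}\right) = - 2644 \left(-8346 - \frac{1}{44817}\right) = \left(-2644\right) \left(- \frac{374042683}{44817}\right) = \frac{988968853852}{44817}$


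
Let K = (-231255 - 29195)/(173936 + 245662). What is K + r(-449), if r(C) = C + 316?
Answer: -28033492/209799 ≈ -133.62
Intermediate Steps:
K = -130225/209799 (K = -260450/419598 = -260450*1/419598 = -130225/209799 ≈ -0.62071)
r(C) = 316 + C
K + r(-449) = -130225/209799 + (316 - 449) = -130225/209799 - 133 = -28033492/209799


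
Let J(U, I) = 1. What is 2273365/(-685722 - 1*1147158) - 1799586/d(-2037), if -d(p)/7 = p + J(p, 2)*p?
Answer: -16015509575/248905104 ≈ -64.344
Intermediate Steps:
d(p) = -14*p (d(p) = -7*(p + 1*p) = -7*(p + p) = -14*p)
2273365/(-685722 - 1*1147158) - 1799586/d(-2037) = 2273365/(-685722 - 1*1147158) - 1799586/((-14*(-2037))) = 2273365/(-685722 - 1147158) - 1799586/28518 = 2273365/(-1832880) - 1799586*1/28518 = 2273365*(-1/1832880) - 299931/4753 = -454673/366576 - 299931/4753 = -16015509575/248905104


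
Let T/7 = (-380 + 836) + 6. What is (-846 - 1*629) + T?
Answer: 1759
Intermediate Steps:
T = 3234 (T = 7*((-380 + 836) + 6) = 7*(456 + 6) = 7*462 = 3234)
(-846 - 1*629) + T = (-846 - 1*629) + 3234 = (-846 - 629) + 3234 = -1475 + 3234 = 1759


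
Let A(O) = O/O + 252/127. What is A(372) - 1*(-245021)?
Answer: 31118046/127 ≈ 2.4502e+5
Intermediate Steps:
A(O) = 379/127 (A(O) = 1 + 252*(1/127) = 1 + 252/127 = 379/127)
A(372) - 1*(-245021) = 379/127 - 1*(-245021) = 379/127 + 245021 = 31118046/127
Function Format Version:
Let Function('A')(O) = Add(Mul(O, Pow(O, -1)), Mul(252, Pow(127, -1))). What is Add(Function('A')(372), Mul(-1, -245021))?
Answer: Rational(31118046, 127) ≈ 2.4502e+5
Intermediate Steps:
Function('A')(O) = Rational(379, 127) (Function('A')(O) = Add(1, Mul(252, Rational(1, 127))) = Add(1, Rational(252, 127)) = Rational(379, 127))
Add(Function('A')(372), Mul(-1, -245021)) = Add(Rational(379, 127), Mul(-1, -245021)) = Add(Rational(379, 127), 245021) = Rational(31118046, 127)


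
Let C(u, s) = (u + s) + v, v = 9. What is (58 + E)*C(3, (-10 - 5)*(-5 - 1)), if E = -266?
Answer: -21216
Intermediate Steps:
C(u, s) = 9 + s + u (C(u, s) = (u + s) + 9 = (s + u) + 9 = 9 + s + u)
(58 + E)*C(3, (-10 - 5)*(-5 - 1)) = (58 - 266)*(9 + (-10 - 5)*(-5 - 1) + 3) = -208*(9 - 15*(-6) + 3) = -208*(9 + 90 + 3) = -208*102 = -21216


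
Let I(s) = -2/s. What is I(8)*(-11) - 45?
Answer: -169/4 ≈ -42.250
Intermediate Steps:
I(8)*(-11) - 45 = -2/8*(-11) - 45 = -2*⅛*(-11) - 45 = -¼*(-11) - 45 = 11/4 - 45 = -169/4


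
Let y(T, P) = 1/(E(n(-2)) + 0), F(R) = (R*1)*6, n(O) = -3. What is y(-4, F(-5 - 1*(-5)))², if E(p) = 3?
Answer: ⅑ ≈ 0.11111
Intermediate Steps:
F(R) = 6*R (F(R) = R*6 = 6*R)
y(T, P) = ⅓ (y(T, P) = 1/(3 + 0) = 1/3 = ⅓)
y(-4, F(-5 - 1*(-5)))² = (⅓)² = ⅑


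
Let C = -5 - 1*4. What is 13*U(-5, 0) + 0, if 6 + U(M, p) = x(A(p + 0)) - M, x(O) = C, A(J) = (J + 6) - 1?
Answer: -130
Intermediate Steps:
A(J) = 5 + J (A(J) = (6 + J) - 1 = 5 + J)
C = -9 (C = -5 - 4 = -9)
x(O) = -9
U(M, p) = -15 - M (U(M, p) = -6 + (-9 - M) = -15 - M)
13*U(-5, 0) + 0 = 13*(-15 - 1*(-5)) + 0 = 13*(-15 + 5) + 0 = 13*(-10) + 0 = -130 + 0 = -130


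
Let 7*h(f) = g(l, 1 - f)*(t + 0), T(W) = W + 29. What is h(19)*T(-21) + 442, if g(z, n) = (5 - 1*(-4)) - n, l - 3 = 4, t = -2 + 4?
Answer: 3526/7 ≈ 503.71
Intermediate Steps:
t = 2
T(W) = 29 + W
l = 7 (l = 3 + 4 = 7)
g(z, n) = 9 - n (g(z, n) = (5 + 4) - n = 9 - n)
h(f) = 16/7 + 2*f/7 (h(f) = ((9 - (1 - f))*(2 + 0))/7 = ((9 + (-1 + f))*2)/7 = ((8 + f)*2)/7 = (16 + 2*f)/7 = 16/7 + 2*f/7)
h(19)*T(-21) + 442 = (16/7 + (2/7)*19)*(29 - 21) + 442 = (16/7 + 38/7)*8 + 442 = (54/7)*8 + 442 = 432/7 + 442 = 3526/7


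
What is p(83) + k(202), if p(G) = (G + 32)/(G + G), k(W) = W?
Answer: 33647/166 ≈ 202.69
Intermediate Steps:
p(G) = (32 + G)/(2*G) (p(G) = (32 + G)/((2*G)) = (32 + G)*(1/(2*G)) = (32 + G)/(2*G))
p(83) + k(202) = (½)*(32 + 83)/83 + 202 = (½)*(1/83)*115 + 202 = 115/166 + 202 = 33647/166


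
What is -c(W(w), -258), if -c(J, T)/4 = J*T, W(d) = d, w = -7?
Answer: 7224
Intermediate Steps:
c(J, T) = -4*J*T
-c(W(w), -258) = -(-4)*(-7)*(-258) = -1*(-7224) = 7224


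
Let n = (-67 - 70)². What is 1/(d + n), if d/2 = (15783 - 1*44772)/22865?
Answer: 22865/429095207 ≈ 5.3287e-5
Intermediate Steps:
n = 18769 (n = (-137)² = 18769)
d = -57978/22865 (d = 2*((15783 - 1*44772)/22865) = 2*((15783 - 44772)*(1/22865)) = 2*(-28989*1/22865) = 2*(-28989/22865) = -57978/22865 ≈ -2.5357)
1/(d + n) = 1/(-57978/22865 + 18769) = 1/(429095207/22865) = 22865/429095207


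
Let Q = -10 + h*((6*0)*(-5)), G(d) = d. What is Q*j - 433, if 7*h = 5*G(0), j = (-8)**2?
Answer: -1073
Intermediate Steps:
j = 64
h = 0 (h = (5*0)/7 = (1/7)*0 = 0)
Q = -10 (Q = -10 + 0*((6*0)*(-5)) = -10 + 0*(0*(-5)) = -10 + 0*0 = -10 + 0 = -10)
Q*j - 433 = -10*64 - 433 = -640 - 433 = -1073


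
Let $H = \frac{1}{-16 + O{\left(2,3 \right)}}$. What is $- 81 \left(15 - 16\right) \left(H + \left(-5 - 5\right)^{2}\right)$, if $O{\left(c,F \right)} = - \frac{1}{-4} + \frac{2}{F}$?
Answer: $\frac{1465128}{181} \approx 8094.6$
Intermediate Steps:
$O{\left(c,F \right)} = \frac{1}{4} + \frac{2}{F}$ ($O{\left(c,F \right)} = \left(-1\right) \left(- \frac{1}{4}\right) + \frac{2}{F} = \frac{1}{4} + \frac{2}{F}$)
$H = - \frac{12}{181}$ ($H = \frac{1}{-16 + \frac{8 + 3}{4 \cdot 3}} = \frac{1}{-16 + \frac{1}{4} \cdot \frac{1}{3} \cdot 11} = \frac{1}{-16 + \frac{11}{12}} = \frac{1}{- \frac{181}{12}} = - \frac{12}{181} \approx -0.066298$)
$- 81 \left(15 - 16\right) \left(H + \left(-5 - 5\right)^{2}\right) = - 81 \left(15 - 16\right) \left(- \frac{12}{181} + \left(-5 - 5\right)^{2}\right) = - 81 \left(- (- \frac{12}{181} + \left(-10\right)^{2})\right) = - 81 \left(- (- \frac{12}{181} + 100)\right) = - 81 \left(\left(-1\right) \frac{18088}{181}\right) = \left(-81\right) \left(- \frac{18088}{181}\right) = \frac{1465128}{181}$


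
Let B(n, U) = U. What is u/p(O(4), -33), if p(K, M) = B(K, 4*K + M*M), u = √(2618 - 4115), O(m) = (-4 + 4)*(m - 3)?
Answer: I*√1497/1089 ≈ 0.035529*I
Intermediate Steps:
O(m) = 0 (O(m) = 0*(-3 + m) = 0)
u = I*√1497 (u = √(-1497) = I*√1497 ≈ 38.691*I)
p(K, M) = M² + 4*K (p(K, M) = 4*K + M*M = 4*K + M² = M² + 4*K)
u/p(O(4), -33) = (I*√1497)/((-33)² + 4*0) = (I*√1497)/(1089 + 0) = (I*√1497)/1089 = (I*√1497)*(1/1089) = I*√1497/1089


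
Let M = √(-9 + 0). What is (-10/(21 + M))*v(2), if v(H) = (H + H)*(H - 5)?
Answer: 28/5 - 4*I/5 ≈ 5.6 - 0.8*I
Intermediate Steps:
M = 3*I (M = √(-9) = 3*I ≈ 3.0*I)
v(H) = 2*H*(-5 + H) (v(H) = (2*H)*(-5 + H) = 2*H*(-5 + H))
(-10/(21 + M))*v(2) = (-10/(21 + 3*I))*(2*2*(-5 + 2)) = (((21 - 3*I)/450)*(-10))*(2*2*(-3)) = -(21 - 3*I)/45*(-12) = 4*(21 - 3*I)/15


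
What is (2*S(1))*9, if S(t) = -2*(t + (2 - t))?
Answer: -72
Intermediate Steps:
S(t) = -4 (S(t) = -2*2 = -4)
(2*S(1))*9 = (2*(-4))*9 = -8*9 = -72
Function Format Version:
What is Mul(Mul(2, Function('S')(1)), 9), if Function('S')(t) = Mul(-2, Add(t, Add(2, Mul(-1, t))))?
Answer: -72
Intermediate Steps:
Function('S')(t) = -4 (Function('S')(t) = Mul(-2, 2) = -4)
Mul(Mul(2, Function('S')(1)), 9) = Mul(Mul(2, -4), 9) = Mul(-8, 9) = -72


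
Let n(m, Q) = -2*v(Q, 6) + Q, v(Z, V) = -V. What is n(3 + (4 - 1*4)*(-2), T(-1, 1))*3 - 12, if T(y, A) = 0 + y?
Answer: 21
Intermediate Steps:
T(y, A) = y
n(m, Q) = 12 + Q (n(m, Q) = -(-2)*6 + Q = -2*(-6) + Q = 12 + Q)
n(3 + (4 - 1*4)*(-2), T(-1, 1))*3 - 12 = (12 - 1)*3 - 12 = 11*3 - 12 = 33 - 12 = 21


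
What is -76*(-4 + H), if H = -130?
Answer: 10184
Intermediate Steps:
-76*(-4 + H) = -76*(-4 - 130) = -76*(-134) = 10184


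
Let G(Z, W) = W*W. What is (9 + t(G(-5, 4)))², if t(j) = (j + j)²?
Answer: 1067089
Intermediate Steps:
G(Z, W) = W²
t(j) = 4*j² (t(j) = (2*j)² = 4*j²)
(9 + t(G(-5, 4)))² = (9 + 4*(4²)²)² = (9 + 4*16²)² = (9 + 4*256)² = (9 + 1024)² = 1033² = 1067089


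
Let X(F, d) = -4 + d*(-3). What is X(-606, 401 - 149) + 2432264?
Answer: 2431504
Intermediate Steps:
X(F, d) = -4 - 3*d
X(-606, 401 - 149) + 2432264 = (-4 - 3*(401 - 149)) + 2432264 = (-4 - 3*252) + 2432264 = (-4 - 756) + 2432264 = -760 + 2432264 = 2431504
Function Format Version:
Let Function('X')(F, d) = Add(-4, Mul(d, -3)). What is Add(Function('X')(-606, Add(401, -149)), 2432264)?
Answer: 2431504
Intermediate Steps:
Function('X')(F, d) = Add(-4, Mul(-3, d))
Add(Function('X')(-606, Add(401, -149)), 2432264) = Add(Add(-4, Mul(-3, Add(401, -149))), 2432264) = Add(Add(-4, Mul(-3, 252)), 2432264) = Add(Add(-4, -756), 2432264) = Add(-760, 2432264) = 2431504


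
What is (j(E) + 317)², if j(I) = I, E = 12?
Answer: 108241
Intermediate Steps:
(j(E) + 317)² = (12 + 317)² = 329² = 108241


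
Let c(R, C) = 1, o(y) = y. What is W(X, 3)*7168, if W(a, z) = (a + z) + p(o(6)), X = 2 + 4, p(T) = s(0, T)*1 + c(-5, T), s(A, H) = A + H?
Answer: 114688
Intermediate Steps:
p(T) = 1 + T (p(T) = (0 + T)*1 + 1 = T*1 + 1 = T + 1 = 1 + T)
X = 6
W(a, z) = 7 + a + z (W(a, z) = (a + z) + (1 + 6) = (a + z) + 7 = 7 + a + z)
W(X, 3)*7168 = (7 + 6 + 3)*7168 = 16*7168 = 114688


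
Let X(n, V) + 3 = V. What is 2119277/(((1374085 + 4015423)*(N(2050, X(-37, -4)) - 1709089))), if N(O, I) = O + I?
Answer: -2119277/9200138073368 ≈ -2.3035e-7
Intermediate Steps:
X(n, V) = -3 + V
N(O, I) = I + O
2119277/(((1374085 + 4015423)*(N(2050, X(-37, -4)) - 1709089))) = 2119277/(((1374085 + 4015423)*(((-3 - 4) + 2050) - 1709089))) = 2119277/((5389508*((-7 + 2050) - 1709089))) = 2119277/((5389508*(2043 - 1709089))) = 2119277/((5389508*(-1707046))) = 2119277/(-9200138073368) = 2119277*(-1/9200138073368) = -2119277/9200138073368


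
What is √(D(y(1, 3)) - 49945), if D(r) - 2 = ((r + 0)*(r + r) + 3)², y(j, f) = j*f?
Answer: I*√49502 ≈ 222.49*I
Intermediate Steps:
y(j, f) = f*j
D(r) = 2 + (3 + 2*r²)² (D(r) = 2 + ((r + 0)*(r + r) + 3)² = 2 + (r*(2*r) + 3)² = 2 + (2*r² + 3)² = 2 + (3 + 2*r²)²)
√(D(y(1, 3)) - 49945) = √((2 + (3 + 2*(3*1)²)²) - 49945) = √((2 + (3 + 2*3²)²) - 49945) = √((2 + (3 + 2*9)²) - 49945) = √((2 + (3 + 18)²) - 49945) = √((2 + 21²) - 49945) = √((2 + 441) - 49945) = √(443 - 49945) = √(-49502) = I*√49502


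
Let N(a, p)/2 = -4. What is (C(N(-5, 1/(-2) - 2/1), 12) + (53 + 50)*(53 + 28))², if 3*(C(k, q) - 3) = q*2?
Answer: 69789316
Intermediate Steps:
N(a, p) = -8 (N(a, p) = 2*(-4) = -8)
C(k, q) = 3 + 2*q/3 (C(k, q) = 3 + (q*2)/3 = 3 + (2*q)/3 = 3 + 2*q/3)
(C(N(-5, 1/(-2) - 2/1), 12) + (53 + 50)*(53 + 28))² = ((3 + (⅔)*12) + (53 + 50)*(53 + 28))² = ((3 + 8) + 103*81)² = (11 + 8343)² = 8354² = 69789316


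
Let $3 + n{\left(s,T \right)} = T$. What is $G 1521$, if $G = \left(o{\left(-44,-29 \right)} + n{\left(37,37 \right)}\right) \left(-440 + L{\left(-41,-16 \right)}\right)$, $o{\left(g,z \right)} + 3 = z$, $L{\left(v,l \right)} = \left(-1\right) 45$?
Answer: $-1475370$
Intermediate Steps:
$L{\left(v,l \right)} = -45$
$n{\left(s,T \right)} = -3 + T$
$o{\left(g,z \right)} = -3 + z$
$G = -970$ ($G = \left(\left(-3 - 29\right) + \left(-3 + 37\right)\right) \left(-440 - 45\right) = \left(-32 + 34\right) \left(-485\right) = 2 \left(-485\right) = -970$)
$G 1521 = \left(-970\right) 1521 = -1475370$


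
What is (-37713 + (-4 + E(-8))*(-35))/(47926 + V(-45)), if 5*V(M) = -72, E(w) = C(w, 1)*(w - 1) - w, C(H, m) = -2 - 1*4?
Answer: -18065/21778 ≈ -0.82951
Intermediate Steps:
C(H, m) = -6 (C(H, m) = -2 - 4 = -6)
E(w) = 6 - 7*w (E(w) = -6*(w - 1) - w = -6*(-1 + w) - w = (6 - 6*w) - w = 6 - 7*w)
V(M) = -72/5 (V(M) = (⅕)*(-72) = -72/5)
(-37713 + (-4 + E(-8))*(-35))/(47926 + V(-45)) = (-37713 + (-4 + (6 - 7*(-8)))*(-35))/(47926 - 72/5) = (-37713 + (-4 + (6 + 56))*(-35))/(239558/5) = (-37713 + (-4 + 62)*(-35))*(5/239558) = (-37713 + 58*(-35))*(5/239558) = (-37713 - 2030)*(5/239558) = -39743*5/239558 = -18065/21778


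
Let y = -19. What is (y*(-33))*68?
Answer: 42636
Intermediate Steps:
(y*(-33))*68 = -19*(-33)*68 = 627*68 = 42636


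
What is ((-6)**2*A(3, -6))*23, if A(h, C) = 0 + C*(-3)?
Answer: 14904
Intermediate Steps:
A(h, C) = -3*C (A(h, C) = 0 - 3*C = -3*C)
((-6)**2*A(3, -6))*23 = ((-6)**2*(-3*(-6)))*23 = (36*18)*23 = 648*23 = 14904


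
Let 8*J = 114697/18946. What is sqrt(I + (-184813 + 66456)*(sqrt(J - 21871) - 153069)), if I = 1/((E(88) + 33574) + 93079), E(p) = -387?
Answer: sqrt(25919648835301282918025029406 - 4468835205381223229*I*sqrt(31401375410663))/1196117818 ≈ 1.346e+5 - 65.021*I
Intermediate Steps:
J = 114697/151568 (J = (114697/18946)/8 = (114697*(1/18946))/8 = (1/8)*(114697/18946) = 114697/151568 ≈ 0.75674)
I = 1/126266 (I = 1/((-387 + 33574) + 93079) = 1/(33187 + 93079) = 1/126266 ≈ 7.9198e-6)
sqrt(I + (-184813 + 66456)*(sqrt(J - 21871) - 153069)) = sqrt(1/126266 + (-184813 + 66456)*(sqrt(114697/151568 - 21871) - 153069)) = sqrt(1/126266 - 118357*(sqrt(-3314829031/151568) - 153069)) = sqrt(1/126266 - 118357*(I*sqrt(31401375410663)/37892 - 153069)) = sqrt(1/126266 - 118357*(-153069 + I*sqrt(31401375410663)/37892)) = sqrt(1/126266 + (18116787633 - 118357*I*sqrt(31401375410663)/37892)) = sqrt(2287534307268379/126266 - 118357*I*sqrt(31401375410663)/37892)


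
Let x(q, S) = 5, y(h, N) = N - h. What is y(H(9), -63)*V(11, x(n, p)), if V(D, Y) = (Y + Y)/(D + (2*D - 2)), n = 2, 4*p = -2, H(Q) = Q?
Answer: -720/31 ≈ -23.226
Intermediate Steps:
p = -½ (p = (¼)*(-2) = -½ ≈ -0.50000)
V(D, Y) = 2*Y/(-2 + 3*D) (V(D, Y) = (2*Y)/(D + (-2 + 2*D)) = (2*Y)/(-2 + 3*D) = 2*Y/(-2 + 3*D))
y(H(9), -63)*V(11, x(n, p)) = (-63 - 1*9)*(2*5/(-2 + 3*11)) = (-63 - 9)*(2*5/(-2 + 33)) = -144*5/31 = -72*10/31 = -720/31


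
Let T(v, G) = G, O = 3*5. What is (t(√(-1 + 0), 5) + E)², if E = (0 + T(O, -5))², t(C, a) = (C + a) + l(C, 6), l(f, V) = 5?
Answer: (35 + I)² ≈ 1224.0 + 70.0*I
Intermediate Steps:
O = 15
t(C, a) = 5 + C + a (t(C, a) = (C + a) + 5 = 5 + C + a)
E = 25 (E = (0 - 5)² = (-5)² = 25)
(t(√(-1 + 0), 5) + E)² = ((5 + √(-1 + 0) + 5) + 25)² = ((5 + √(-1) + 5) + 25)² = ((5 + I + 5) + 25)² = ((10 + I) + 25)² = (35 + I)²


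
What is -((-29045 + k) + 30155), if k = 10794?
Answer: -11904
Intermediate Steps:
-((-29045 + k) + 30155) = -((-29045 + 10794) + 30155) = -(-18251 + 30155) = -1*11904 = -11904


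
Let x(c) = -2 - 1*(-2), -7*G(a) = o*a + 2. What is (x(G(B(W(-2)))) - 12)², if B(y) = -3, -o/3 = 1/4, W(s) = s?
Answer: 144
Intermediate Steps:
o = -¾ (o = -3/4 = -3*¼ = -¾ ≈ -0.75000)
G(a) = -2/7 + 3*a/28 (G(a) = -(-3*a/4 + 2)/7 = -(2 - 3*a/4)/7 = -2/7 + 3*a/28)
x(c) = 0 (x(c) = -2 + 2 = 0)
(x(G(B(W(-2)))) - 12)² = (0 - 12)² = (-12)² = 144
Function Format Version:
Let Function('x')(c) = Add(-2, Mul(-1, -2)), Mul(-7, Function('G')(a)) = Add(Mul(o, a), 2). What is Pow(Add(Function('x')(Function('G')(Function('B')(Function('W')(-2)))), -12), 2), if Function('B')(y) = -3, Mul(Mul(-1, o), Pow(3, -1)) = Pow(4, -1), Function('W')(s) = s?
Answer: 144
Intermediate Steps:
o = Rational(-3, 4) (o = Mul(-3, Pow(4, -1)) = Mul(-3, Rational(1, 4)) = Rational(-3, 4) ≈ -0.75000)
Function('G')(a) = Add(Rational(-2, 7), Mul(Rational(3, 28), a)) (Function('G')(a) = Mul(Rational(-1, 7), Add(Mul(Rational(-3, 4), a), 2)) = Mul(Rational(-1, 7), Add(2, Mul(Rational(-3, 4), a))) = Add(Rational(-2, 7), Mul(Rational(3, 28), a)))
Function('x')(c) = 0 (Function('x')(c) = Add(-2, 2) = 0)
Pow(Add(Function('x')(Function('G')(Function('B')(Function('W')(-2)))), -12), 2) = Pow(Add(0, -12), 2) = Pow(-12, 2) = 144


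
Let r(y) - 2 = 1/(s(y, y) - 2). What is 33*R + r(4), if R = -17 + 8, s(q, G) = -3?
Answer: -1476/5 ≈ -295.20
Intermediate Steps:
R = -9
r(y) = 9/5 (r(y) = 2 + 1/(-3 - 2) = 2 + 1/(-5) = 2 - 1/5 = 9/5)
33*R + r(4) = 33*(-9) + 9/5 = -297 + 9/5 = -1476/5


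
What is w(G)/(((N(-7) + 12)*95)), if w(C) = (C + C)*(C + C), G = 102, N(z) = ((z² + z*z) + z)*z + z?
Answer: -5202/7505 ≈ -0.69314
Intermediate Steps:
N(z) = z + z*(z + 2*z²) (N(z) = ((z² + z²) + z)*z + z = (2*z² + z)*z + z = (z + 2*z²)*z + z = z*(z + 2*z²) + z = z + z*(z + 2*z²))
w(C) = 4*C² (w(C) = (2*C)*(2*C) = 4*C²)
w(G)/(((N(-7) + 12)*95)) = (4*102²)/(((-7*(1 - 7 + 2*(-7)²) + 12)*95)) = (4*10404)/(((-7*(1 - 7 + 2*49) + 12)*95)) = 41616/(((-7*(1 - 7 + 98) + 12)*95)) = 41616/(((-7*92 + 12)*95)) = 41616/(((-644 + 12)*95)) = 41616/((-632*95)) = 41616/(-60040) = 41616*(-1/60040) = -5202/7505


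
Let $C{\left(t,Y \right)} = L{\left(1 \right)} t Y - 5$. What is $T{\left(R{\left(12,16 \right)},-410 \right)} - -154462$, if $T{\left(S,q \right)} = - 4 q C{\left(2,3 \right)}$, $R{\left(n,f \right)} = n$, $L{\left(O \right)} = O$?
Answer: $156102$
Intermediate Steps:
$C{\left(t,Y \right)} = -5 + Y t$ ($C{\left(t,Y \right)} = 1 t Y - 5 = t Y - 5 = Y t - 5 = -5 + Y t$)
$T{\left(S,q \right)} = - 4 q$ ($T{\left(S,q \right)} = - 4 q \left(-5 + 3 \cdot 2\right) = - 4 q \left(-5 + 6\right) = - 4 q 1 = - 4 q$)
$T{\left(R{\left(12,16 \right)},-410 \right)} - -154462 = \left(-4\right) \left(-410\right) - -154462 = 1640 + 154462 = 156102$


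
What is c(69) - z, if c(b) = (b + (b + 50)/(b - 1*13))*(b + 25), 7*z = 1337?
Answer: 25979/4 ≈ 6494.8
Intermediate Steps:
z = 191 (z = (1/7)*1337 = 191)
c(b) = (25 + b)*(b + (50 + b)/(-13 + b)) (c(b) = (b + (50 + b)/(b - 13))*(25 + b) = (b + (50 + b)/(-13 + b))*(25 + b) = (25 + b)*(b + (50 + b)/(-13 + b)))
c(69) - z = (1250 + 69**3 - 250*69 + 13*69**2)/(-13 + 69) - 1*191 = (1250 + 328509 - 17250 + 13*4761)/56 - 191 = (1250 + 328509 - 17250 + 61893)/56 - 191 = (1/56)*374402 - 191 = 26743/4 - 191 = 25979/4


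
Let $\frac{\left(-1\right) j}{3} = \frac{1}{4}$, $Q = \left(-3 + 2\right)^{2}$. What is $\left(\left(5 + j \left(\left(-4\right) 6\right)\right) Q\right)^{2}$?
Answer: $529$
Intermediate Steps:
$Q = 1$ ($Q = \left(-1\right)^{2} = 1$)
$j = - \frac{3}{4} \approx -0.75$
$\left(\left(5 + j \left(\left(-4\right) 6\right)\right) Q\right)^{2} = \left(\left(5 - \frac{3 \left(\left(-4\right) 6\right)}{4}\right) 1\right)^{2} = \left(\left(5 - -18\right) 1\right)^{2} = \left(\left(5 + 18\right) 1\right)^{2} = \left(23 \cdot 1\right)^{2} = 23^{2} = 529$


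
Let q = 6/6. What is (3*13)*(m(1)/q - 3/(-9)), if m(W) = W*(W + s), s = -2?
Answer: -26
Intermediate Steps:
m(W) = W*(-2 + W) (m(W) = W*(W - 2) = W*(-2 + W))
q = 1 (q = 6*(1/6) = 1)
(3*13)*(m(1)/q - 3/(-9)) = (3*13)*((1*(-2 + 1))/1 - 3/(-9)) = 39*((1*(-1))*1 - 3*(-1/9)) = 39*(-1*1 + 1/3) = 39*(-1 + 1/3) = 39*(-2/3) = -26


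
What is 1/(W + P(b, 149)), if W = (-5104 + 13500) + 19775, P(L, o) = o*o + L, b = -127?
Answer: 1/50245 ≈ 1.9902e-5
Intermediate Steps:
P(L, o) = L + o² (P(L, o) = o² + L = L + o²)
W = 28171 (W = 8396 + 19775 = 28171)
1/(W + P(b, 149)) = 1/(28171 + (-127 + 149²)) = 1/(28171 + (-127 + 22201)) = 1/(28171 + 22074) = 1/50245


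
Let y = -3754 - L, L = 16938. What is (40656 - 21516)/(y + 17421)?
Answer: -19140/3271 ≈ -5.8514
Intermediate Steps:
y = -20692 (y = -3754 - 1*16938 = -3754 - 16938 = -20692)
(40656 - 21516)/(y + 17421) = (40656 - 21516)/(-20692 + 17421) = 19140/(-3271) = 19140*(-1/3271) = -19140/3271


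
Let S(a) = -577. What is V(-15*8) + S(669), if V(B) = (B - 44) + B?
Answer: -861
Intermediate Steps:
V(B) = -44 + 2*B (V(B) = (-44 + B) + B = -44 + 2*B)
V(-15*8) + S(669) = (-44 + 2*(-15*8)) - 577 = (-44 + 2*(-120)) - 577 = (-44 - 240) - 577 = -284 - 577 = -861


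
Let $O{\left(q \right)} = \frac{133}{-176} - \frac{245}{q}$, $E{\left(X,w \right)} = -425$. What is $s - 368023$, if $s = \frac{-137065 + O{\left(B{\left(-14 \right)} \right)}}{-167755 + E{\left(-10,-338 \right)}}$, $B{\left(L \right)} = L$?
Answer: $- \frac{10893338912147}{29599680} \approx -3.6802 \cdot 10^{5}$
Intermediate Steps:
$O{\left(q \right)} = - \frac{133}{176} - \frac{245}{q}$ ($O{\left(q \right)} = 133 \left(- \frac{1}{176}\right) - \frac{245}{q} = - \frac{133}{176} - \frac{245}{q}$)
$s = \frac{24120493}{29599680}$ ($s = \frac{-137065 - \left(\frac{133}{176} + \frac{245}{-14}\right)}{-167755 - 425} = \frac{-137065 - - \frac{2947}{176}}{-168180} = \left(-137065 + \left(- \frac{133}{176} + \frac{35}{2}\right)\right) \left(- \frac{1}{168180}\right) = \left(-137065 + \frac{2947}{176}\right) \left(- \frac{1}{168180}\right) = \left(- \frac{24120493}{176}\right) \left(- \frac{1}{168180}\right) = \frac{24120493}{29599680} \approx 0.81489$)
$s - 368023 = \frac{24120493}{29599680} - 368023 = - \frac{10893338912147}{29599680}$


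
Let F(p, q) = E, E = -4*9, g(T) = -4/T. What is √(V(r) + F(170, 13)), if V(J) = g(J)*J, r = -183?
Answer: 2*I*√10 ≈ 6.3246*I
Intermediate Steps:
E = -36
F(p, q) = -36
V(J) = -4 (V(J) = (-4/J)*J = -4)
√(V(r) + F(170, 13)) = √(-4 - 36) = √(-40) = 2*I*√10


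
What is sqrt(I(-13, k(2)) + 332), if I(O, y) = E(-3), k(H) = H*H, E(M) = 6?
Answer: 13*sqrt(2) ≈ 18.385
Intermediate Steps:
k(H) = H**2
I(O, y) = 6
sqrt(I(-13, k(2)) + 332) = sqrt(6 + 332) = sqrt(338) = 13*sqrt(2)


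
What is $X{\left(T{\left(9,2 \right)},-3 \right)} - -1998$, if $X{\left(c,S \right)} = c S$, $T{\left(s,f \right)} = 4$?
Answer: $1986$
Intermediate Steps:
$X{\left(c,S \right)} = S c$
$X{\left(T{\left(9,2 \right)},-3 \right)} - -1998 = \left(-3\right) 4 - -1998 = -12 + 1998 = 1986$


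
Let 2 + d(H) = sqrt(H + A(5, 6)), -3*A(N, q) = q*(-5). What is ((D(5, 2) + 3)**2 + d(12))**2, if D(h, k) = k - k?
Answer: (7 + sqrt(22))**2 ≈ 136.67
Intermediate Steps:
A(N, q) = 5*q/3 (A(N, q) = -q*(-5)/3 = -(-5)*q/3 = 5*q/3)
d(H) = -2 + sqrt(10 + H) (d(H) = -2 + sqrt(H + (5/3)*6) = -2 + sqrt(H + 10) = -2 + sqrt(10 + H))
D(h, k) = 0
((D(5, 2) + 3)**2 + d(12))**2 = ((0 + 3)**2 + (-2 + sqrt(10 + 12)))**2 = (3**2 + (-2 + sqrt(22)))**2 = (9 + (-2 + sqrt(22)))**2 = (7 + sqrt(22))**2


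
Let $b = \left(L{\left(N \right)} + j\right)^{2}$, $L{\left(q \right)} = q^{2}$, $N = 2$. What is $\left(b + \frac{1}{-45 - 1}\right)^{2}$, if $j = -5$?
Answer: $\frac{2025}{2116} \approx 0.95699$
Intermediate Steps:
$b = 1$ ($b = \left(2^{2} - 5\right)^{2} = \left(4 - 5\right)^{2} = \left(-1\right)^{2} = 1$)
$\left(b + \frac{1}{-45 - 1}\right)^{2} = \left(1 + \frac{1}{-45 - 1}\right)^{2} = \left(1 + \frac{1}{-46}\right)^{2} = \left(1 - \frac{1}{46}\right)^{2} = \left(\frac{45}{46}\right)^{2} = \frac{2025}{2116}$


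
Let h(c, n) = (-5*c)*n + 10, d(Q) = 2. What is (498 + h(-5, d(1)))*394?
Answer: 219852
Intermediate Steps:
h(c, n) = 10 - 5*c*n (h(c, n) = -5*c*n + 10 = 10 - 5*c*n)
(498 + h(-5, d(1)))*394 = (498 + (10 - 5*(-5)*2))*394 = (498 + (10 + 50))*394 = (498 + 60)*394 = 558*394 = 219852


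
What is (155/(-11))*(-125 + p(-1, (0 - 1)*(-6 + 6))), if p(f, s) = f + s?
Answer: 19530/11 ≈ 1775.5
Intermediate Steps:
(155/(-11))*(-125 + p(-1, (0 - 1)*(-6 + 6))) = (155/(-11))*(-125 + (-1 + (0 - 1)*(-6 + 6))) = (155*(-1/11))*(-125 + (-1 - 1*0)) = -155*(-125 + (-1 + 0))/11 = -155*(-125 - 1)/11 = -155/11*(-126) = 19530/11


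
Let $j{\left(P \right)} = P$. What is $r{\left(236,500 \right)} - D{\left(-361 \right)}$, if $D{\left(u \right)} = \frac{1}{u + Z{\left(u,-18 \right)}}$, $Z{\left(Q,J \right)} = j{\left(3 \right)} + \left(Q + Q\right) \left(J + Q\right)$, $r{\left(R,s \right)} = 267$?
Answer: $\frac{72965759}{273280} \approx 267.0$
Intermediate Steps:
$Z{\left(Q,J \right)} = 3 + 2 Q \left(J + Q\right)$ ($Z{\left(Q,J \right)} = 3 + \left(Q + Q\right) \left(J + Q\right) = 3 + 2 Q \left(J + Q\right)$)
$D{\left(u \right)} = \frac{1}{3 - 35 u + 2 u^{2}}$ ($D{\left(u \right)} = \frac{1}{u + \left(3 + 2 u^{2} + 2 \left(-18\right) u\right)} = \frac{1}{u + \left(3 + 2 u^{2} - 36 u\right)} = \frac{1}{u + \left(3 - 36 u + 2 u^{2}\right)} = \frac{1}{3 - 35 u + 2 u^{2}}$)
$r{\left(236,500 \right)} - D{\left(-361 \right)} = 267 - \frac{1}{3 - -12635 + 2 \left(-361\right)^{2}} = 267 - \frac{1}{3 + 12635 + 2 \cdot 130321} = 267 - \frac{1}{3 + 12635 + 260642} = 267 - \frac{1}{273280} = \frac{72965759}{273280}$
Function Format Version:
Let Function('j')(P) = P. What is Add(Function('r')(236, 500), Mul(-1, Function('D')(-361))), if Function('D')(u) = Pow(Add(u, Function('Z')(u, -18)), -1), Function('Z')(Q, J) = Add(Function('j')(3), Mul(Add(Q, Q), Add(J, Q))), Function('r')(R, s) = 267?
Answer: Rational(72965759, 273280) ≈ 267.00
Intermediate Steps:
Function('Z')(Q, J) = Add(3, Mul(2, Q, Add(J, Q))) (Function('Z')(Q, J) = Add(3, Mul(Add(Q, Q), Add(J, Q))) = Add(3, Mul(Mul(2, Q), Add(J, Q))) = Add(3, Mul(2, Q, Add(J, Q))))
Function('D')(u) = Pow(Add(3, Mul(-35, u), Mul(2, Pow(u, 2))), -1) (Function('D')(u) = Pow(Add(u, Add(3, Mul(2, Pow(u, 2)), Mul(2, -18, u))), -1) = Pow(Add(u, Add(3, Mul(2, Pow(u, 2)), Mul(-36, u))), -1) = Pow(Add(u, Add(3, Mul(-36, u), Mul(2, Pow(u, 2)))), -1) = Pow(Add(3, Mul(-35, u), Mul(2, Pow(u, 2))), -1))
Add(Function('r')(236, 500), Mul(-1, Function('D')(-361))) = Add(267, Mul(-1, Pow(Add(3, Mul(-35, -361), Mul(2, Pow(-361, 2))), -1))) = Add(267, Mul(-1, Pow(Add(3, 12635, Mul(2, 130321)), -1))) = Add(267, Mul(-1, Pow(Add(3, 12635, 260642), -1))) = Add(267, Mul(-1, Pow(273280, -1))) = Add(267, Mul(-1, Rational(1, 273280))) = Add(267, Rational(-1, 273280)) = Rational(72965759, 273280)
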